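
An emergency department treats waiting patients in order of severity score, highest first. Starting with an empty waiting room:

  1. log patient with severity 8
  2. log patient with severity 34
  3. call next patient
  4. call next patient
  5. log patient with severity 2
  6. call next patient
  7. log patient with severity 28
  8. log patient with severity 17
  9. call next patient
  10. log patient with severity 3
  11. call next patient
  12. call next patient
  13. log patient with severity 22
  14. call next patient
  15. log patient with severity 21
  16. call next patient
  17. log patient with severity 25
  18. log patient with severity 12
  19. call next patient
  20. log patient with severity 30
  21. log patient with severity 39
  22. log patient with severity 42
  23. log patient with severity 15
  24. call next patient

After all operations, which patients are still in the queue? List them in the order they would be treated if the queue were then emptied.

insert 8 → {8}
insert 34 → {34, 8}
call next patient → 34; now {8}
call next patient → 8; now {}
insert 2 → {2}
call next patient → 2; now {}
insert 28 → {28}
insert 17 → {28, 17}
call next patient → 28; now {17}
insert 3 → {17, 3}
call next patient → 17; now {3}
call next patient → 3; now {}
insert 22 → {22}
call next patient → 22; now {}
insert 21 → {21}
call next patient → 21; now {}
insert 25 → {25}
insert 12 → {25, 12}
call next patient → 25; now {12}
insert 30 → {30, 12}
insert 39 → {39, 30, 12}
insert 42 → {42, 39, 30, 12}
insert 15 → {42, 39, 30, 15, 12}
call next patient → 42; now {39, 30, 15, 12}

[39, 30, 15, 12]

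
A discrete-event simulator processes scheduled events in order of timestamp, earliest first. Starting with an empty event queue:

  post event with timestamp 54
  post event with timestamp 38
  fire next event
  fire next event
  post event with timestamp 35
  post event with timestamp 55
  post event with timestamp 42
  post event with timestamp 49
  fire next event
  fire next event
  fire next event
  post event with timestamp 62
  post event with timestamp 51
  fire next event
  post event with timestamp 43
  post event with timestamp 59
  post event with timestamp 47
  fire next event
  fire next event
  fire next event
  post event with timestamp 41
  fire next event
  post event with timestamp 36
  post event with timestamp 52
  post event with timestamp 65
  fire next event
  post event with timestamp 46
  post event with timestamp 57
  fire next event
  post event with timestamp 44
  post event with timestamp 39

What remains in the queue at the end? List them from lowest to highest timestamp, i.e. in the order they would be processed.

insert 54 → {54}
insert 38 → {38, 54}
fire next event → 38; now {54}
fire next event → 54; now {}
insert 35 → {35}
insert 55 → {35, 55}
insert 42 → {35, 42, 55}
insert 49 → {35, 42, 49, 55}
fire next event → 35; now {42, 49, 55}
fire next event → 42; now {49, 55}
fire next event → 49; now {55}
insert 62 → {55, 62}
insert 51 → {51, 55, 62}
fire next event → 51; now {55, 62}
insert 43 → {43, 55, 62}
insert 59 → {43, 55, 59, 62}
insert 47 → {43, 47, 55, 59, 62}
fire next event → 43; now {47, 55, 59, 62}
fire next event → 47; now {55, 59, 62}
fire next event → 55; now {59, 62}
insert 41 → {41, 59, 62}
fire next event → 41; now {59, 62}
insert 36 → {36, 59, 62}
insert 52 → {36, 52, 59, 62}
insert 65 → {36, 52, 59, 62, 65}
fire next event → 36; now {52, 59, 62, 65}
insert 46 → {46, 52, 59, 62, 65}
insert 57 → {46, 52, 57, 59, 62, 65}
fire next event → 46; now {52, 57, 59, 62, 65}
insert 44 → {44, 52, 57, 59, 62, 65}
insert 39 → {39, 44, 52, 57, 59, 62, 65}

39 → 44 → 52 → 57 → 59 → 62 → 65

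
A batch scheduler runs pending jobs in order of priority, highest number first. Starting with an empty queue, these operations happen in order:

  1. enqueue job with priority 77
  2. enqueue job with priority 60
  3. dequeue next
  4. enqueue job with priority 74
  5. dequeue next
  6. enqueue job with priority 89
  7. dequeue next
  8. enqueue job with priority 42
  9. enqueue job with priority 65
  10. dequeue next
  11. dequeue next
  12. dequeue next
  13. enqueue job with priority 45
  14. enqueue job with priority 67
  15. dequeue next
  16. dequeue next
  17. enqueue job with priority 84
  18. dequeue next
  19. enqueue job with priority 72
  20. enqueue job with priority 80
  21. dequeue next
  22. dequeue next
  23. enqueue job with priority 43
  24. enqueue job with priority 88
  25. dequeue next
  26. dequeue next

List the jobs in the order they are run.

77 → 74 → 89 → 65 → 60 → 42 → 67 → 45 → 84 → 80 → 72 → 88 → 43

insert 77 → {77}
insert 60 → {77, 60}
dequeue next → 77; now {60}
insert 74 → {74, 60}
dequeue next → 74; now {60}
insert 89 → {89, 60}
dequeue next → 89; now {60}
insert 42 → {60, 42}
insert 65 → {65, 60, 42}
dequeue next → 65; now {60, 42}
dequeue next → 60; now {42}
dequeue next → 42; now {}
insert 45 → {45}
insert 67 → {67, 45}
dequeue next → 67; now {45}
dequeue next → 45; now {}
insert 84 → {84}
dequeue next → 84; now {}
insert 72 → {72}
insert 80 → {80, 72}
dequeue next → 80; now {72}
dequeue next → 72; now {}
insert 43 → {43}
insert 88 → {88, 43}
dequeue next → 88; now {43}
dequeue next → 43; now {}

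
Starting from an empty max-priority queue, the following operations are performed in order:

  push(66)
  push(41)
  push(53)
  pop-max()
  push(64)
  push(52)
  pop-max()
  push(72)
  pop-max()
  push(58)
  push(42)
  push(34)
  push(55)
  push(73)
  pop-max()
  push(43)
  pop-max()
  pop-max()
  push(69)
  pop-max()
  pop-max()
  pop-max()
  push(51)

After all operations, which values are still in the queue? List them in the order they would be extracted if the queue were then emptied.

[51, 43, 42, 41, 34]

insert 66 → {66}
insert 41 → {66, 41}
insert 53 → {66, 53, 41}
pop-max → 66; now {53, 41}
insert 64 → {64, 53, 41}
insert 52 → {64, 53, 52, 41}
pop-max → 64; now {53, 52, 41}
insert 72 → {72, 53, 52, 41}
pop-max → 72; now {53, 52, 41}
insert 58 → {58, 53, 52, 41}
insert 42 → {58, 53, 52, 42, 41}
insert 34 → {58, 53, 52, 42, 41, 34}
insert 55 → {58, 55, 53, 52, 42, 41, 34}
insert 73 → {73, 58, 55, 53, 52, 42, 41, 34}
pop-max → 73; now {58, 55, 53, 52, 42, 41, 34}
insert 43 → {58, 55, 53, 52, 43, 42, 41, 34}
pop-max → 58; now {55, 53, 52, 43, 42, 41, 34}
pop-max → 55; now {53, 52, 43, 42, 41, 34}
insert 69 → {69, 53, 52, 43, 42, 41, 34}
pop-max → 69; now {53, 52, 43, 42, 41, 34}
pop-max → 53; now {52, 43, 42, 41, 34}
pop-max → 52; now {43, 42, 41, 34}
insert 51 → {51, 43, 42, 41, 34}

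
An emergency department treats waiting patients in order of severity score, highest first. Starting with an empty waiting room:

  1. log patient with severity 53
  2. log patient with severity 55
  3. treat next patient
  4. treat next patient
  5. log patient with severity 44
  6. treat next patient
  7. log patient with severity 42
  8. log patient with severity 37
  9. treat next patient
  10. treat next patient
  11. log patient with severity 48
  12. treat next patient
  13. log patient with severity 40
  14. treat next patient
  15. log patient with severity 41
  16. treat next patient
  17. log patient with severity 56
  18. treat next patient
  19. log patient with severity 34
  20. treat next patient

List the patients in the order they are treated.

55 → 53 → 44 → 42 → 37 → 48 → 40 → 41 → 56 → 34

insert 53 → {53}
insert 55 → {55, 53}
treat next patient → 55; now {53}
treat next patient → 53; now {}
insert 44 → {44}
treat next patient → 44; now {}
insert 42 → {42}
insert 37 → {42, 37}
treat next patient → 42; now {37}
treat next patient → 37; now {}
insert 48 → {48}
treat next patient → 48; now {}
insert 40 → {40}
treat next patient → 40; now {}
insert 41 → {41}
treat next patient → 41; now {}
insert 56 → {56}
treat next patient → 56; now {}
insert 34 → {34}
treat next patient → 34; now {}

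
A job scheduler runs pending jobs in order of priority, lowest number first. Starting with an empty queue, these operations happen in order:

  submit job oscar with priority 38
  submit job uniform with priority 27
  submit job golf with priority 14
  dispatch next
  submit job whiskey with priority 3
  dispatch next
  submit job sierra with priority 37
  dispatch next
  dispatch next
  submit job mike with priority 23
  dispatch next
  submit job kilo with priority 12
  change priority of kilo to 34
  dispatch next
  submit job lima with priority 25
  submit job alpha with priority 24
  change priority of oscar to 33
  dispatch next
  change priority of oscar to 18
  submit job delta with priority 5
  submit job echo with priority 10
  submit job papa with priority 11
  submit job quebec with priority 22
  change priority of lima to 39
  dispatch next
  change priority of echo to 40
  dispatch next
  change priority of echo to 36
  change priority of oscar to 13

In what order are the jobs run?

golf, whiskey, uniform, sierra, mike, kilo, alpha, delta, papa

add oscar (priority 38) → {oscar:38}
add uniform (priority 27) → {uniform:27, oscar:38}
add golf (priority 14) → {golf:14, uniform:27, oscar:38}
dispatch next → golf; now {uniform:27, oscar:38}
add whiskey (priority 3) → {whiskey:3, uniform:27, oscar:38}
dispatch next → whiskey; now {uniform:27, oscar:38}
add sierra (priority 37) → {uniform:27, sierra:37, oscar:38}
dispatch next → uniform; now {sierra:37, oscar:38}
dispatch next → sierra; now {oscar:38}
add mike (priority 23) → {mike:23, oscar:38}
dispatch next → mike; now {oscar:38}
add kilo (priority 12) → {kilo:12, oscar:38}
update kilo to priority 34 → {kilo:34, oscar:38}
dispatch next → kilo; now {oscar:38}
add lima (priority 25) → {lima:25, oscar:38}
add alpha (priority 24) → {alpha:24, lima:25, oscar:38}
update oscar to priority 33 → {alpha:24, lima:25, oscar:33}
dispatch next → alpha; now {lima:25, oscar:33}
update oscar to priority 18 → {oscar:18, lima:25}
add delta (priority 5) → {delta:5, oscar:18, lima:25}
add echo (priority 10) → {delta:5, echo:10, oscar:18, lima:25}
add papa (priority 11) → {delta:5, echo:10, papa:11, oscar:18, lima:25}
add quebec (priority 22) → {delta:5, echo:10, papa:11, oscar:18, quebec:22, lima:25}
update lima to priority 39 → {delta:5, echo:10, papa:11, oscar:18, quebec:22, lima:39}
dispatch next → delta; now {echo:10, papa:11, oscar:18, quebec:22, lima:39}
update echo to priority 40 → {papa:11, oscar:18, quebec:22, lima:39, echo:40}
dispatch next → papa; now {oscar:18, quebec:22, lima:39, echo:40}
update echo to priority 36 → {oscar:18, quebec:22, echo:36, lima:39}
update oscar to priority 13 → {oscar:13, quebec:22, echo:36, lima:39}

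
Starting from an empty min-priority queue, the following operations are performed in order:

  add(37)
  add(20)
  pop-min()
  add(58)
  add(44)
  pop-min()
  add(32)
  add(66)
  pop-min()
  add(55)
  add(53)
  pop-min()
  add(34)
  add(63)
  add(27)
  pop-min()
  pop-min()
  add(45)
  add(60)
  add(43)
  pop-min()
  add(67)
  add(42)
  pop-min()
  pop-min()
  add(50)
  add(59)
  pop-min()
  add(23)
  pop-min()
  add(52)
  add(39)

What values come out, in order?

20 → 37 → 32 → 44 → 27 → 34 → 43 → 42 → 45 → 50 → 23

insert 37 → {37}
insert 20 → {20, 37}
pop-min → 20; now {37}
insert 58 → {37, 58}
insert 44 → {37, 44, 58}
pop-min → 37; now {44, 58}
insert 32 → {32, 44, 58}
insert 66 → {32, 44, 58, 66}
pop-min → 32; now {44, 58, 66}
insert 55 → {44, 55, 58, 66}
insert 53 → {44, 53, 55, 58, 66}
pop-min → 44; now {53, 55, 58, 66}
insert 34 → {34, 53, 55, 58, 66}
insert 63 → {34, 53, 55, 58, 63, 66}
insert 27 → {27, 34, 53, 55, 58, 63, 66}
pop-min → 27; now {34, 53, 55, 58, 63, 66}
pop-min → 34; now {53, 55, 58, 63, 66}
insert 45 → {45, 53, 55, 58, 63, 66}
insert 60 → {45, 53, 55, 58, 60, 63, 66}
insert 43 → {43, 45, 53, 55, 58, 60, 63, 66}
pop-min → 43; now {45, 53, 55, 58, 60, 63, 66}
insert 67 → {45, 53, 55, 58, 60, 63, 66, 67}
insert 42 → {42, 45, 53, 55, 58, 60, 63, 66, 67}
pop-min → 42; now {45, 53, 55, 58, 60, 63, 66, 67}
pop-min → 45; now {53, 55, 58, 60, 63, 66, 67}
insert 50 → {50, 53, 55, 58, 60, 63, 66, 67}
insert 59 → {50, 53, 55, 58, 59, 60, 63, 66, 67}
pop-min → 50; now {53, 55, 58, 59, 60, 63, 66, 67}
insert 23 → {23, 53, 55, 58, 59, 60, 63, 66, 67}
pop-min → 23; now {53, 55, 58, 59, 60, 63, 66, 67}
insert 52 → {52, 53, 55, 58, 59, 60, 63, 66, 67}
insert 39 → {39, 52, 53, 55, 58, 59, 60, 63, 66, 67}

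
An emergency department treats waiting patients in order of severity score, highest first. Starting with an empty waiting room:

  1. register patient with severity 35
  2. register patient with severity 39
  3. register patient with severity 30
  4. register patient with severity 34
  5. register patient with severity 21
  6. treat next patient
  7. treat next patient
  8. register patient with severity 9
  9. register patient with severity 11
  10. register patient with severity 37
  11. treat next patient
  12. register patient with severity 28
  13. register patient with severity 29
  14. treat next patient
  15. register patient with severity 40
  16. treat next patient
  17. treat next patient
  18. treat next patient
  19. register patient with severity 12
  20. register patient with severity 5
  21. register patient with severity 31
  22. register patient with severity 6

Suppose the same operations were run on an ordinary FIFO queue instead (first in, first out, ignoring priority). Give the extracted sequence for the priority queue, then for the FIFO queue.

insert 35 → {35}
insert 39 → {39, 35}
insert 30 → {39, 35, 30}
insert 34 → {39, 35, 34, 30}
insert 21 → {39, 35, 34, 30, 21}
treat next patient → 39; now {35, 34, 30, 21}
treat next patient → 35; now {34, 30, 21}
insert 9 → {34, 30, 21, 9}
insert 11 → {34, 30, 21, 11, 9}
insert 37 → {37, 34, 30, 21, 11, 9}
treat next patient → 37; now {34, 30, 21, 11, 9}
insert 28 → {34, 30, 28, 21, 11, 9}
insert 29 → {34, 30, 29, 28, 21, 11, 9}
treat next patient → 34; now {30, 29, 28, 21, 11, 9}
insert 40 → {40, 30, 29, 28, 21, 11, 9}
treat next patient → 40; now {30, 29, 28, 21, 11, 9}
treat next patient → 30; now {29, 28, 21, 11, 9}
treat next patient → 29; now {28, 21, 11, 9}
insert 12 → {28, 21, 12, 11, 9}
insert 5 → {28, 21, 12, 11, 9, 5}
insert 31 → {31, 28, 21, 12, 11, 9, 5}
insert 6 → {31, 28, 21, 12, 11, 9, 6, 5}

priority queue: [39, 35, 37, 34, 40, 30, 29]; FIFO queue: [35, 39, 30, 34, 21, 9, 11]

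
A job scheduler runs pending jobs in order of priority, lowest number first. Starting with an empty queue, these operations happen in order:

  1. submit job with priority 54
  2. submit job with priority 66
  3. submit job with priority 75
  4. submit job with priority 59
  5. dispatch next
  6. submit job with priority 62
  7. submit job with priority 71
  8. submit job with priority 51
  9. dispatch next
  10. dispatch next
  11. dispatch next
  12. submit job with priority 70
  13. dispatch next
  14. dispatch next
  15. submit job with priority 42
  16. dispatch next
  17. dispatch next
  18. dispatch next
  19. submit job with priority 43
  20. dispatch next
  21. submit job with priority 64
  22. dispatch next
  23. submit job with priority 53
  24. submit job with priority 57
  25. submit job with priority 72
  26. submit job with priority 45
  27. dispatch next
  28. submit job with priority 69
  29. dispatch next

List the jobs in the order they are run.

insert 54 → {54}
insert 66 → {54, 66}
insert 75 → {54, 66, 75}
insert 59 → {54, 59, 66, 75}
dispatch next → 54; now {59, 66, 75}
insert 62 → {59, 62, 66, 75}
insert 71 → {59, 62, 66, 71, 75}
insert 51 → {51, 59, 62, 66, 71, 75}
dispatch next → 51; now {59, 62, 66, 71, 75}
dispatch next → 59; now {62, 66, 71, 75}
dispatch next → 62; now {66, 71, 75}
insert 70 → {66, 70, 71, 75}
dispatch next → 66; now {70, 71, 75}
dispatch next → 70; now {71, 75}
insert 42 → {42, 71, 75}
dispatch next → 42; now {71, 75}
dispatch next → 71; now {75}
dispatch next → 75; now {}
insert 43 → {43}
dispatch next → 43; now {}
insert 64 → {64}
dispatch next → 64; now {}
insert 53 → {53}
insert 57 → {53, 57}
insert 72 → {53, 57, 72}
insert 45 → {45, 53, 57, 72}
dispatch next → 45; now {53, 57, 72}
insert 69 → {53, 57, 69, 72}
dispatch next → 53; now {57, 69, 72}

[54, 51, 59, 62, 66, 70, 42, 71, 75, 43, 64, 45, 53]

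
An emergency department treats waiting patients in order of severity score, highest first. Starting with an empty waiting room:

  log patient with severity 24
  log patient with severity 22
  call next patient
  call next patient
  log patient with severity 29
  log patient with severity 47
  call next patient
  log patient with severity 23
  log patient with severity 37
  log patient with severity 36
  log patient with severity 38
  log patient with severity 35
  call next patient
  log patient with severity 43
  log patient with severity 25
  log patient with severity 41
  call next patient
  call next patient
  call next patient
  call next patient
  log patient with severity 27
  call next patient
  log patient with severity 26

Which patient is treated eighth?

insert 24 → {24}
insert 22 → {24, 22}
call next patient → 24; now {22}
call next patient → 22; now {}
insert 29 → {29}
insert 47 → {47, 29}
call next patient → 47; now {29}
insert 23 → {29, 23}
insert 37 → {37, 29, 23}
insert 36 → {37, 36, 29, 23}
insert 38 → {38, 37, 36, 29, 23}
insert 35 → {38, 37, 36, 35, 29, 23}
call next patient → 38; now {37, 36, 35, 29, 23}
insert 43 → {43, 37, 36, 35, 29, 23}
insert 25 → {43, 37, 36, 35, 29, 25, 23}
insert 41 → {43, 41, 37, 36, 35, 29, 25, 23}
call next patient → 43; now {41, 37, 36, 35, 29, 25, 23}
call next patient → 41; now {37, 36, 35, 29, 25, 23}
call next patient → 37; now {36, 35, 29, 25, 23}
call next patient → 36; now {35, 29, 25, 23}
insert 27 → {35, 29, 27, 25, 23}
call next patient → 35; now {29, 27, 25, 23}
insert 26 → {29, 27, 26, 25, 23}

36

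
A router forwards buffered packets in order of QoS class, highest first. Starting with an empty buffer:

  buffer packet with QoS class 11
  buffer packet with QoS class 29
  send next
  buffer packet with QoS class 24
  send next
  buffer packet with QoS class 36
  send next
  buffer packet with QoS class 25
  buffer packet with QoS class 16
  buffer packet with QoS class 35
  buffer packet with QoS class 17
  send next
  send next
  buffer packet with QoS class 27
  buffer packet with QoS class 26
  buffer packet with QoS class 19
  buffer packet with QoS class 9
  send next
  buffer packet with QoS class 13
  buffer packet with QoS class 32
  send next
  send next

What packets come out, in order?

insert 11 → {11}
insert 29 → {29, 11}
send next → 29; now {11}
insert 24 → {24, 11}
send next → 24; now {11}
insert 36 → {36, 11}
send next → 36; now {11}
insert 25 → {25, 11}
insert 16 → {25, 16, 11}
insert 35 → {35, 25, 16, 11}
insert 17 → {35, 25, 17, 16, 11}
send next → 35; now {25, 17, 16, 11}
send next → 25; now {17, 16, 11}
insert 27 → {27, 17, 16, 11}
insert 26 → {27, 26, 17, 16, 11}
insert 19 → {27, 26, 19, 17, 16, 11}
insert 9 → {27, 26, 19, 17, 16, 11, 9}
send next → 27; now {26, 19, 17, 16, 11, 9}
insert 13 → {26, 19, 17, 16, 13, 11, 9}
insert 32 → {32, 26, 19, 17, 16, 13, 11, 9}
send next → 32; now {26, 19, 17, 16, 13, 11, 9}
send next → 26; now {19, 17, 16, 13, 11, 9}

29 → 24 → 36 → 35 → 25 → 27 → 32 → 26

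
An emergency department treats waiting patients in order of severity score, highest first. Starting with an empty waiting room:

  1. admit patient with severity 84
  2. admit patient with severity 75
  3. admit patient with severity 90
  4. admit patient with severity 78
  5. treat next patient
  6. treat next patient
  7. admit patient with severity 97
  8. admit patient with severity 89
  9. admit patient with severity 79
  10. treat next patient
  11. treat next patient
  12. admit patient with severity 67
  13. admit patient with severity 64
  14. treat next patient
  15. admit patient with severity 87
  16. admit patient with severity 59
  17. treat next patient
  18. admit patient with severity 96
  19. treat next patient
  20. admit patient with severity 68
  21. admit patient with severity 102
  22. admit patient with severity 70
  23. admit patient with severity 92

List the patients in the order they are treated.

insert 84 → {84}
insert 75 → {84, 75}
insert 90 → {90, 84, 75}
insert 78 → {90, 84, 78, 75}
treat next patient → 90; now {84, 78, 75}
treat next patient → 84; now {78, 75}
insert 97 → {97, 78, 75}
insert 89 → {97, 89, 78, 75}
insert 79 → {97, 89, 79, 78, 75}
treat next patient → 97; now {89, 79, 78, 75}
treat next patient → 89; now {79, 78, 75}
insert 67 → {79, 78, 75, 67}
insert 64 → {79, 78, 75, 67, 64}
treat next patient → 79; now {78, 75, 67, 64}
insert 87 → {87, 78, 75, 67, 64}
insert 59 → {87, 78, 75, 67, 64, 59}
treat next patient → 87; now {78, 75, 67, 64, 59}
insert 96 → {96, 78, 75, 67, 64, 59}
treat next patient → 96; now {78, 75, 67, 64, 59}
insert 68 → {78, 75, 68, 67, 64, 59}
insert 102 → {102, 78, 75, 68, 67, 64, 59}
insert 70 → {102, 78, 75, 70, 68, 67, 64, 59}
insert 92 → {102, 92, 78, 75, 70, 68, 67, 64, 59}

[90, 84, 97, 89, 79, 87, 96]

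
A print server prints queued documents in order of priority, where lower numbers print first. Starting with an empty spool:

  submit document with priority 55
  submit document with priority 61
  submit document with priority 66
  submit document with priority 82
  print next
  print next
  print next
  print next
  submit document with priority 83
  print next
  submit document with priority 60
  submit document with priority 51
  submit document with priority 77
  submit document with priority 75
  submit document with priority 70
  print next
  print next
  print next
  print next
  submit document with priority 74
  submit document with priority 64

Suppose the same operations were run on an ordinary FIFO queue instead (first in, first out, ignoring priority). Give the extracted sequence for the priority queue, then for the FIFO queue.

priority queue: [55, 61, 66, 82, 83, 51, 60, 70, 75]; FIFO queue: [55, 61, 66, 82, 83, 60, 51, 77, 75]

insert 55 → {55}
insert 61 → {55, 61}
insert 66 → {55, 61, 66}
insert 82 → {55, 61, 66, 82}
print next → 55; now {61, 66, 82}
print next → 61; now {66, 82}
print next → 66; now {82}
print next → 82; now {}
insert 83 → {83}
print next → 83; now {}
insert 60 → {60}
insert 51 → {51, 60}
insert 77 → {51, 60, 77}
insert 75 → {51, 60, 75, 77}
insert 70 → {51, 60, 70, 75, 77}
print next → 51; now {60, 70, 75, 77}
print next → 60; now {70, 75, 77}
print next → 70; now {75, 77}
print next → 75; now {77}
insert 74 → {74, 77}
insert 64 → {64, 74, 77}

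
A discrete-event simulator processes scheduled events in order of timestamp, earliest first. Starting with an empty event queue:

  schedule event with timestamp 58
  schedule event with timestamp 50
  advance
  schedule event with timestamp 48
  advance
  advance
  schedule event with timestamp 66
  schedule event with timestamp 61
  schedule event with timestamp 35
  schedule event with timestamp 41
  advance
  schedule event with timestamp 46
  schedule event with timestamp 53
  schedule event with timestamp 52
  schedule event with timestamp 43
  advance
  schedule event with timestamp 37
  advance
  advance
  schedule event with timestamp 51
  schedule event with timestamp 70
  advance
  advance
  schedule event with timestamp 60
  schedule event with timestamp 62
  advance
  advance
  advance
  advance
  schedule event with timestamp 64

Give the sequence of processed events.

[50, 48, 58, 35, 41, 37, 43, 46, 51, 52, 53, 60, 61]

insert 58 → {58}
insert 50 → {50, 58}
advance → 50; now {58}
insert 48 → {48, 58}
advance → 48; now {58}
advance → 58; now {}
insert 66 → {66}
insert 61 → {61, 66}
insert 35 → {35, 61, 66}
insert 41 → {35, 41, 61, 66}
advance → 35; now {41, 61, 66}
insert 46 → {41, 46, 61, 66}
insert 53 → {41, 46, 53, 61, 66}
insert 52 → {41, 46, 52, 53, 61, 66}
insert 43 → {41, 43, 46, 52, 53, 61, 66}
advance → 41; now {43, 46, 52, 53, 61, 66}
insert 37 → {37, 43, 46, 52, 53, 61, 66}
advance → 37; now {43, 46, 52, 53, 61, 66}
advance → 43; now {46, 52, 53, 61, 66}
insert 51 → {46, 51, 52, 53, 61, 66}
insert 70 → {46, 51, 52, 53, 61, 66, 70}
advance → 46; now {51, 52, 53, 61, 66, 70}
advance → 51; now {52, 53, 61, 66, 70}
insert 60 → {52, 53, 60, 61, 66, 70}
insert 62 → {52, 53, 60, 61, 62, 66, 70}
advance → 52; now {53, 60, 61, 62, 66, 70}
advance → 53; now {60, 61, 62, 66, 70}
advance → 60; now {61, 62, 66, 70}
advance → 61; now {62, 66, 70}
insert 64 → {62, 64, 66, 70}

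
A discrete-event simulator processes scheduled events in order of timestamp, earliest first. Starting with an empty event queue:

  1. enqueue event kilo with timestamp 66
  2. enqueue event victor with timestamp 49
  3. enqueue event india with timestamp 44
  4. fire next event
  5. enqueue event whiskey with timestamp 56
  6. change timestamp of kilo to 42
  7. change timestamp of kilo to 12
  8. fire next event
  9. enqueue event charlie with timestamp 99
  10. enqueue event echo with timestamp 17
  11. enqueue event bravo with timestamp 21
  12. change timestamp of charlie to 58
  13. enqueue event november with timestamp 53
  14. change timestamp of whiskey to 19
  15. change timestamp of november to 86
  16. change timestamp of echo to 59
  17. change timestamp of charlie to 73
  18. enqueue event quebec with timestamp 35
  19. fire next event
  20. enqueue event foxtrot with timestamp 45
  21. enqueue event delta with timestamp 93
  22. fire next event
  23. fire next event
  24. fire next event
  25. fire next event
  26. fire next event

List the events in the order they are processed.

india → kilo → whiskey → bravo → quebec → foxtrot → victor → echo

add kilo (timestamp 66) → {kilo:66}
add victor (timestamp 49) → {victor:49, kilo:66}
add india (timestamp 44) → {india:44, victor:49, kilo:66}
fire next event → india; now {victor:49, kilo:66}
add whiskey (timestamp 56) → {victor:49, whiskey:56, kilo:66}
update kilo to timestamp 42 → {kilo:42, victor:49, whiskey:56}
update kilo to timestamp 12 → {kilo:12, victor:49, whiskey:56}
fire next event → kilo; now {victor:49, whiskey:56}
add charlie (timestamp 99) → {victor:49, whiskey:56, charlie:99}
add echo (timestamp 17) → {echo:17, victor:49, whiskey:56, charlie:99}
add bravo (timestamp 21) → {echo:17, bravo:21, victor:49, whiskey:56, charlie:99}
update charlie to timestamp 58 → {echo:17, bravo:21, victor:49, whiskey:56, charlie:58}
add november (timestamp 53) → {echo:17, bravo:21, victor:49, november:53, whiskey:56, charlie:58}
update whiskey to timestamp 19 → {echo:17, whiskey:19, bravo:21, victor:49, november:53, charlie:58}
update november to timestamp 86 → {echo:17, whiskey:19, bravo:21, victor:49, charlie:58, november:86}
update echo to timestamp 59 → {whiskey:19, bravo:21, victor:49, charlie:58, echo:59, november:86}
update charlie to timestamp 73 → {whiskey:19, bravo:21, victor:49, echo:59, charlie:73, november:86}
add quebec (timestamp 35) → {whiskey:19, bravo:21, quebec:35, victor:49, echo:59, charlie:73, november:86}
fire next event → whiskey; now {bravo:21, quebec:35, victor:49, echo:59, charlie:73, november:86}
add foxtrot (timestamp 45) → {bravo:21, quebec:35, foxtrot:45, victor:49, echo:59, charlie:73, november:86}
add delta (timestamp 93) → {bravo:21, quebec:35, foxtrot:45, victor:49, echo:59, charlie:73, november:86, delta:93}
fire next event → bravo; now {quebec:35, foxtrot:45, victor:49, echo:59, charlie:73, november:86, delta:93}
fire next event → quebec; now {foxtrot:45, victor:49, echo:59, charlie:73, november:86, delta:93}
fire next event → foxtrot; now {victor:49, echo:59, charlie:73, november:86, delta:93}
fire next event → victor; now {echo:59, charlie:73, november:86, delta:93}
fire next event → echo; now {charlie:73, november:86, delta:93}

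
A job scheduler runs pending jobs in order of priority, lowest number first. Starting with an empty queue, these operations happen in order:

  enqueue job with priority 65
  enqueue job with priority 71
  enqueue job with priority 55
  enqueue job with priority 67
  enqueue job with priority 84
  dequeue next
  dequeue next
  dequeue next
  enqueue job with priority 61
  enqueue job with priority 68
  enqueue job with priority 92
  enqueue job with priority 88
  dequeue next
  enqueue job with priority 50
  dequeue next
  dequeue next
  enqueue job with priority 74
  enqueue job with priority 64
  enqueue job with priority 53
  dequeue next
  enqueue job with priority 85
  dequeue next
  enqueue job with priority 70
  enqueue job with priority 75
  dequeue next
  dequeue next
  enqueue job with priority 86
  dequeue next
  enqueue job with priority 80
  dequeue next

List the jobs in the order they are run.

55, 65, 67, 61, 50, 68, 53, 64, 70, 71, 74, 75

insert 65 → {65}
insert 71 → {65, 71}
insert 55 → {55, 65, 71}
insert 67 → {55, 65, 67, 71}
insert 84 → {55, 65, 67, 71, 84}
dequeue next → 55; now {65, 67, 71, 84}
dequeue next → 65; now {67, 71, 84}
dequeue next → 67; now {71, 84}
insert 61 → {61, 71, 84}
insert 68 → {61, 68, 71, 84}
insert 92 → {61, 68, 71, 84, 92}
insert 88 → {61, 68, 71, 84, 88, 92}
dequeue next → 61; now {68, 71, 84, 88, 92}
insert 50 → {50, 68, 71, 84, 88, 92}
dequeue next → 50; now {68, 71, 84, 88, 92}
dequeue next → 68; now {71, 84, 88, 92}
insert 74 → {71, 74, 84, 88, 92}
insert 64 → {64, 71, 74, 84, 88, 92}
insert 53 → {53, 64, 71, 74, 84, 88, 92}
dequeue next → 53; now {64, 71, 74, 84, 88, 92}
insert 85 → {64, 71, 74, 84, 85, 88, 92}
dequeue next → 64; now {71, 74, 84, 85, 88, 92}
insert 70 → {70, 71, 74, 84, 85, 88, 92}
insert 75 → {70, 71, 74, 75, 84, 85, 88, 92}
dequeue next → 70; now {71, 74, 75, 84, 85, 88, 92}
dequeue next → 71; now {74, 75, 84, 85, 88, 92}
insert 86 → {74, 75, 84, 85, 86, 88, 92}
dequeue next → 74; now {75, 84, 85, 86, 88, 92}
insert 80 → {75, 80, 84, 85, 86, 88, 92}
dequeue next → 75; now {80, 84, 85, 86, 88, 92}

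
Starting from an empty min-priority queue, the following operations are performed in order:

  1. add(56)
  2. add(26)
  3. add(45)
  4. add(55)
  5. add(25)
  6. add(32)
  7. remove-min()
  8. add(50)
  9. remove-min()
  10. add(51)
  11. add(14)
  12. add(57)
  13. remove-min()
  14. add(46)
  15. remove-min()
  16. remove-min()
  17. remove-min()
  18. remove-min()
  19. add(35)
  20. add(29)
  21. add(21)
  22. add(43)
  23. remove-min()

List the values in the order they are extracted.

[25, 26, 14, 32, 45, 46, 50, 21]

insert 56 → {56}
insert 26 → {26, 56}
insert 45 → {26, 45, 56}
insert 55 → {26, 45, 55, 56}
insert 25 → {25, 26, 45, 55, 56}
insert 32 → {25, 26, 32, 45, 55, 56}
remove-min → 25; now {26, 32, 45, 55, 56}
insert 50 → {26, 32, 45, 50, 55, 56}
remove-min → 26; now {32, 45, 50, 55, 56}
insert 51 → {32, 45, 50, 51, 55, 56}
insert 14 → {14, 32, 45, 50, 51, 55, 56}
insert 57 → {14, 32, 45, 50, 51, 55, 56, 57}
remove-min → 14; now {32, 45, 50, 51, 55, 56, 57}
insert 46 → {32, 45, 46, 50, 51, 55, 56, 57}
remove-min → 32; now {45, 46, 50, 51, 55, 56, 57}
remove-min → 45; now {46, 50, 51, 55, 56, 57}
remove-min → 46; now {50, 51, 55, 56, 57}
remove-min → 50; now {51, 55, 56, 57}
insert 35 → {35, 51, 55, 56, 57}
insert 29 → {29, 35, 51, 55, 56, 57}
insert 21 → {21, 29, 35, 51, 55, 56, 57}
insert 43 → {21, 29, 35, 43, 51, 55, 56, 57}
remove-min → 21; now {29, 35, 43, 51, 55, 56, 57}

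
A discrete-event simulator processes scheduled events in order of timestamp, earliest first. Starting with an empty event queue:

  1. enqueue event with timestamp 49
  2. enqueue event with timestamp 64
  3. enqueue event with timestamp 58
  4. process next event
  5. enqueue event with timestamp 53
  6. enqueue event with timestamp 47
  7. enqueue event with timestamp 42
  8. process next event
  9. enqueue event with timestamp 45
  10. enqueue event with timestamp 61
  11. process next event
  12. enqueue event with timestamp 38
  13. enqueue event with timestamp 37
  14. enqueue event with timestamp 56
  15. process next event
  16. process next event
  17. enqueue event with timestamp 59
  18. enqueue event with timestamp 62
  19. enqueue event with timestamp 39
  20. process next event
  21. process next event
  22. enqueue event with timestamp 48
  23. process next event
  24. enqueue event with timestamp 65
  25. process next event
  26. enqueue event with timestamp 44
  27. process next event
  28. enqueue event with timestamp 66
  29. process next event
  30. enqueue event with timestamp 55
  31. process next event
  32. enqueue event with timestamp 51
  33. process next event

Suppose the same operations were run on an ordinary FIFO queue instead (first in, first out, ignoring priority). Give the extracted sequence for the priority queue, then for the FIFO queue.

priority queue: 49, 42, 45, 37, 38, 39, 47, 48, 53, 44, 56, 55, 51; FIFO queue: 49, 64, 58, 53, 47, 42, 45, 61, 38, 37, 56, 59, 62

insert 49 → {49}
insert 64 → {49, 64}
insert 58 → {49, 58, 64}
process next event → 49; now {58, 64}
insert 53 → {53, 58, 64}
insert 47 → {47, 53, 58, 64}
insert 42 → {42, 47, 53, 58, 64}
process next event → 42; now {47, 53, 58, 64}
insert 45 → {45, 47, 53, 58, 64}
insert 61 → {45, 47, 53, 58, 61, 64}
process next event → 45; now {47, 53, 58, 61, 64}
insert 38 → {38, 47, 53, 58, 61, 64}
insert 37 → {37, 38, 47, 53, 58, 61, 64}
insert 56 → {37, 38, 47, 53, 56, 58, 61, 64}
process next event → 37; now {38, 47, 53, 56, 58, 61, 64}
process next event → 38; now {47, 53, 56, 58, 61, 64}
insert 59 → {47, 53, 56, 58, 59, 61, 64}
insert 62 → {47, 53, 56, 58, 59, 61, 62, 64}
insert 39 → {39, 47, 53, 56, 58, 59, 61, 62, 64}
process next event → 39; now {47, 53, 56, 58, 59, 61, 62, 64}
process next event → 47; now {53, 56, 58, 59, 61, 62, 64}
insert 48 → {48, 53, 56, 58, 59, 61, 62, 64}
process next event → 48; now {53, 56, 58, 59, 61, 62, 64}
insert 65 → {53, 56, 58, 59, 61, 62, 64, 65}
process next event → 53; now {56, 58, 59, 61, 62, 64, 65}
insert 44 → {44, 56, 58, 59, 61, 62, 64, 65}
process next event → 44; now {56, 58, 59, 61, 62, 64, 65}
insert 66 → {56, 58, 59, 61, 62, 64, 65, 66}
process next event → 56; now {58, 59, 61, 62, 64, 65, 66}
insert 55 → {55, 58, 59, 61, 62, 64, 65, 66}
process next event → 55; now {58, 59, 61, 62, 64, 65, 66}
insert 51 → {51, 58, 59, 61, 62, 64, 65, 66}
process next event → 51; now {58, 59, 61, 62, 64, 65, 66}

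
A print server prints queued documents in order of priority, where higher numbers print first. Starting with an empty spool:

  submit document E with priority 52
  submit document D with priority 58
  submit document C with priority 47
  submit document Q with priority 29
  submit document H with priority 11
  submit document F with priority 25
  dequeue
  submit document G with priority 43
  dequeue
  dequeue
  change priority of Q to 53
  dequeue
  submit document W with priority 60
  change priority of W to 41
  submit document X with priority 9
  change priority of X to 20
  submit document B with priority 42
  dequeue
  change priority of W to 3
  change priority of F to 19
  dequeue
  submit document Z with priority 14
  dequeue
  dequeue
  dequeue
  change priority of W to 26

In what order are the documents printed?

D, E, C, Q, G, B, X, F, Z

add E (priority 52) → {E:52}
add D (priority 58) → {D:58, E:52}
add C (priority 47) → {D:58, E:52, C:47}
add Q (priority 29) → {D:58, E:52, C:47, Q:29}
add H (priority 11) → {D:58, E:52, C:47, Q:29, H:11}
add F (priority 25) → {D:58, E:52, C:47, Q:29, F:25, H:11}
dequeue → D; now {E:52, C:47, Q:29, F:25, H:11}
add G (priority 43) → {E:52, C:47, G:43, Q:29, F:25, H:11}
dequeue → E; now {C:47, G:43, Q:29, F:25, H:11}
dequeue → C; now {G:43, Q:29, F:25, H:11}
update Q to priority 53 → {Q:53, G:43, F:25, H:11}
dequeue → Q; now {G:43, F:25, H:11}
add W (priority 60) → {W:60, G:43, F:25, H:11}
update W to priority 41 → {G:43, W:41, F:25, H:11}
add X (priority 9) → {G:43, W:41, F:25, H:11, X:9}
update X to priority 20 → {G:43, W:41, F:25, X:20, H:11}
add B (priority 42) → {G:43, B:42, W:41, F:25, X:20, H:11}
dequeue → G; now {B:42, W:41, F:25, X:20, H:11}
update W to priority 3 → {B:42, F:25, X:20, H:11, W:3}
update F to priority 19 → {B:42, X:20, F:19, H:11, W:3}
dequeue → B; now {X:20, F:19, H:11, W:3}
add Z (priority 14) → {X:20, F:19, Z:14, H:11, W:3}
dequeue → X; now {F:19, Z:14, H:11, W:3}
dequeue → F; now {Z:14, H:11, W:3}
dequeue → Z; now {H:11, W:3}
update W to priority 26 → {W:26, H:11}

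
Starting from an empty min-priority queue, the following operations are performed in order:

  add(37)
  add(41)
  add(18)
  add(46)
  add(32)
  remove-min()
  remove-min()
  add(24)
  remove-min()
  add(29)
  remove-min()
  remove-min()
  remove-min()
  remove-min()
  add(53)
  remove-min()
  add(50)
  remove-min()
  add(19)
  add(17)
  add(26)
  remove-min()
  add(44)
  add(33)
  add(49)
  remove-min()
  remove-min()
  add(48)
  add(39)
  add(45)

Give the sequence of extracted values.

insert 37 → {37}
insert 41 → {37, 41}
insert 18 → {18, 37, 41}
insert 46 → {18, 37, 41, 46}
insert 32 → {18, 32, 37, 41, 46}
remove-min → 18; now {32, 37, 41, 46}
remove-min → 32; now {37, 41, 46}
insert 24 → {24, 37, 41, 46}
remove-min → 24; now {37, 41, 46}
insert 29 → {29, 37, 41, 46}
remove-min → 29; now {37, 41, 46}
remove-min → 37; now {41, 46}
remove-min → 41; now {46}
remove-min → 46; now {}
insert 53 → {53}
remove-min → 53; now {}
insert 50 → {50}
remove-min → 50; now {}
insert 19 → {19}
insert 17 → {17, 19}
insert 26 → {17, 19, 26}
remove-min → 17; now {19, 26}
insert 44 → {19, 26, 44}
insert 33 → {19, 26, 33, 44}
insert 49 → {19, 26, 33, 44, 49}
remove-min → 19; now {26, 33, 44, 49}
remove-min → 26; now {33, 44, 49}
insert 48 → {33, 44, 48, 49}
insert 39 → {33, 39, 44, 48, 49}
insert 45 → {33, 39, 44, 45, 48, 49}

18 → 32 → 24 → 29 → 37 → 41 → 46 → 53 → 50 → 17 → 19 → 26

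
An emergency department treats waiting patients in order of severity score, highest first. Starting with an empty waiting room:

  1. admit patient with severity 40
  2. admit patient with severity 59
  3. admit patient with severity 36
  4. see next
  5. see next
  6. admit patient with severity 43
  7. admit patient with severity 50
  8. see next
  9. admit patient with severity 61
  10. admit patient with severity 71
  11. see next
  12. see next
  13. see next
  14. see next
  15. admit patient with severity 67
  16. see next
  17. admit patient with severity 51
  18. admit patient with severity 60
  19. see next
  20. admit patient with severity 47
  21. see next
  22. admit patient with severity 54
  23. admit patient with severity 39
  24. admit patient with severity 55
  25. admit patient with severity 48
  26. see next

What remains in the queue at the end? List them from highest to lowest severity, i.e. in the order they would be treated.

insert 40 → {40}
insert 59 → {59, 40}
insert 36 → {59, 40, 36}
see next → 59; now {40, 36}
see next → 40; now {36}
insert 43 → {43, 36}
insert 50 → {50, 43, 36}
see next → 50; now {43, 36}
insert 61 → {61, 43, 36}
insert 71 → {71, 61, 43, 36}
see next → 71; now {61, 43, 36}
see next → 61; now {43, 36}
see next → 43; now {36}
see next → 36; now {}
insert 67 → {67}
see next → 67; now {}
insert 51 → {51}
insert 60 → {60, 51}
see next → 60; now {51}
insert 47 → {51, 47}
see next → 51; now {47}
insert 54 → {54, 47}
insert 39 → {54, 47, 39}
insert 55 → {55, 54, 47, 39}
insert 48 → {55, 54, 48, 47, 39}
see next → 55; now {54, 48, 47, 39}

54, 48, 47, 39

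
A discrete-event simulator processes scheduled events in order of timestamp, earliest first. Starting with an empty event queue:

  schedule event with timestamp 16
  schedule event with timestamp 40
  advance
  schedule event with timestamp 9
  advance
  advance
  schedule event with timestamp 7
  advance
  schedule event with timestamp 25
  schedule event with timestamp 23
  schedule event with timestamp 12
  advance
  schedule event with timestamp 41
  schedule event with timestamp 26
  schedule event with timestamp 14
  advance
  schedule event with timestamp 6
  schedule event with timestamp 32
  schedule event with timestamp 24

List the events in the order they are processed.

16 → 9 → 40 → 7 → 12 → 14

insert 16 → {16}
insert 40 → {16, 40}
advance → 16; now {40}
insert 9 → {9, 40}
advance → 9; now {40}
advance → 40; now {}
insert 7 → {7}
advance → 7; now {}
insert 25 → {25}
insert 23 → {23, 25}
insert 12 → {12, 23, 25}
advance → 12; now {23, 25}
insert 41 → {23, 25, 41}
insert 26 → {23, 25, 26, 41}
insert 14 → {14, 23, 25, 26, 41}
advance → 14; now {23, 25, 26, 41}
insert 6 → {6, 23, 25, 26, 41}
insert 32 → {6, 23, 25, 26, 32, 41}
insert 24 → {6, 23, 24, 25, 26, 32, 41}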